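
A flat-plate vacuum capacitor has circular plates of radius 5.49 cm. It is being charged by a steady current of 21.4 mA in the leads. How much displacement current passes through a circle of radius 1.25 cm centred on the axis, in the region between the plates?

1.11×10^-3 A

By continuity the displacement current in the gap matches the conduction current: I_d = 0.0214 A.
The field is uniform, so I_d,enc = I_d (r/R)² = (0.0214)(1.25/5.49)² = 1.11×10^-3 A.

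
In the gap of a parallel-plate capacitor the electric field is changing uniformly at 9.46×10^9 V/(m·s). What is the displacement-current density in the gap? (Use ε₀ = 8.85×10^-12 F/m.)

0.0837 A/m²

J_d = ε₀ dE/dt = (8.85×10^-12)(9.46×10^9) = 0.0837 A/m².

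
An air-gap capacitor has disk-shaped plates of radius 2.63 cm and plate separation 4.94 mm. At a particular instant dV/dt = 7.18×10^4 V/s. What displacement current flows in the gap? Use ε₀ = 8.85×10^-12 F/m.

The displacement current equals the charging current C dV/dt. With C = ε₀A/d = (8.85×10^-12)(2.173×10^-3)/(4.94×10^-3) = 3.893×10^-12 F, I_d = (3.893×10^-12)(7.18×10^4) = 2.80×10^-7 A.

2.80×10^-7 A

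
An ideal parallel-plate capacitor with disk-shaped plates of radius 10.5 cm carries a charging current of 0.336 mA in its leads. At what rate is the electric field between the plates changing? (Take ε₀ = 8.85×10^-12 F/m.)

1.10×10^9 V/(m·s)

Charge continuity gives I_d = I = 3.36×10^-4 A between the plates.
Since I_d = ε₀ A dE/dt, dE/dt = I_d/(ε₀A) = (3.36×10^-4)/((8.85×10^-12)(0.03464)) = 1.10×10^9 V/(m·s).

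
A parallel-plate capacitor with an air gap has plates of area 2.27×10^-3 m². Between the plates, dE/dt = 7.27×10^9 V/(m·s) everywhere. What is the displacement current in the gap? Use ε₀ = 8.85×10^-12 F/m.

1.46×10^-4 A

I_d = ε₀ A (dE/dt) = (8.85×10^-12)(2.27×10^-3 m²)(7.27×10^9) = 1.46×10^-4 A.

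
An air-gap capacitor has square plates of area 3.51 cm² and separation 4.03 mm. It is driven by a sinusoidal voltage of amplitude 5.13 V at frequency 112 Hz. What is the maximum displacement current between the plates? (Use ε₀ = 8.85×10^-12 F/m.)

The displacement current equals the conduction current C dV/dt, which peaks at C V₀ ω.
With C = ε₀A/d = (8.85×10^-12)(3.51×10^-4)/(4.03×10^-3) = 7.708×10^-13 F and ω = 2πf = 703.7 rad/s, I_d,max = (7.708×10^-13)(5.13)(703.7) = 2.78×10^-9 A.

2.78×10^-9 A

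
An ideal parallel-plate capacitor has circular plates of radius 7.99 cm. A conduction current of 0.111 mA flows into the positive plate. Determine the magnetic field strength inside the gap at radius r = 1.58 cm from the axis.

5.49×10^-11 T

No conduction current crosses the gap, so I_d there equals the 1.11×10^-4 A in the leads.
For r < R the Ampère–Maxwell law gives B(2πr) = μ₀ I_d (r²/R²), so B = μ₀ I_d r/(2πR²) = (4π×10^-7)(1.11×10^-4)(0.0158)/(2π·0.0799²) = 5.49×10^-11 T.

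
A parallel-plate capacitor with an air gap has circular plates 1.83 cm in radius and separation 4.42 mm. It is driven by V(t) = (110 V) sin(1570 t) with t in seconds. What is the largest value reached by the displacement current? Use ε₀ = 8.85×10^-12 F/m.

The displacement current equals the conduction current C dV/dt, which peaks at C V₀ ω.
With C = ε₀A/d = (8.85×10^-12)(1.052×10^-3)/(4.42×10^-3) = 2.106×10^-12 F and ω = 1570 rad/s, I_d,max = (2.106×10^-12)(110)(1570) = 3.64×10^-7 A.

3.64×10^-7 A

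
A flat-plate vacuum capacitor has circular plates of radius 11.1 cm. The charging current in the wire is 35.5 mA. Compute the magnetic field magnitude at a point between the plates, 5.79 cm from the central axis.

Between the plates the displacement current equals the wire current: I_d = 35.5 mA = 0.0355 A.
∮B·dl = μ₀ I_d,enc with I_d,enc = I_d r²/R² = 9.659×10^-3 A; so B = μ₀ I_d,enc/(2πr) = 3.34×10^-8 T.

3.34×10^-8 T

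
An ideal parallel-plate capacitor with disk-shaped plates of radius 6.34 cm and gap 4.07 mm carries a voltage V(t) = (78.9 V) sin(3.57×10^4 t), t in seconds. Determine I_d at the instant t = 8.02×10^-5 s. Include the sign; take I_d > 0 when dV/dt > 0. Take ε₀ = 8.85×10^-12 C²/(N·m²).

-7.44×10^-5 A

dV/dt = (78.9)(3.57×10^4)·cos(2.86314) = -2.708×10^6 V/s.
I_d = C dV/dt with C = ε₀A/d = (8.85×10^-12)(0.01263)/(4.07×10^-3) = 2.746×10^-11 F, so I_d = (2.746×10^-11)(-2.708×10^6) = -7.44×10^-5 A.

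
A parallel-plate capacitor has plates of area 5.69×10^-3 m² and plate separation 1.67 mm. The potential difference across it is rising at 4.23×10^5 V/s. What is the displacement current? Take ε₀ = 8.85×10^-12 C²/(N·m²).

1.28×10^-5 A

The displacement current equals the charging current C dV/dt. With C = ε₀A/d = (8.85×10^-12)(5.69×10^-3)/(1.67×10^-3) = 3.015×10^-11 F, I_d = (3.015×10^-11)(4.23×10^5) = 1.28×10^-5 A.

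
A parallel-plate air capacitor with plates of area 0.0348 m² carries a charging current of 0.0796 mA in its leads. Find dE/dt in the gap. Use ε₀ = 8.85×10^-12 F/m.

2.58×10^8 V/(m·s)

By continuity, I_d in the gap equals the 0.0796 mA flowing in the wire.
Inverting I_d = ε₀ A dE/dt gives dE/dt = 7.96×10^-5 / (8.85×10^-12 · 0.0348) = 2.58×10^8 V/(m·s).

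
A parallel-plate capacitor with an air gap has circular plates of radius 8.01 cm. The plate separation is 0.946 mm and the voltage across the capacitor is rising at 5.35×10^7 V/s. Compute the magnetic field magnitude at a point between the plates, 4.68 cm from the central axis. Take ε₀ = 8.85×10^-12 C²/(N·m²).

1.47×10^-8 T

I_d = C dV/dt with C = ε₀πR²/d = 1.886×10^-10 F, so I_d = (1.886×10^-10)(5.35×10^7) = 0.01009 A.
An Ampèrian loop of radius r encloses a fraction (r/R)² of I_d. Then B·2πr = μ₀ I_d (r/R)², giving B = μ₀ I_d r/(2πR²) = 1.47×10^-8 T.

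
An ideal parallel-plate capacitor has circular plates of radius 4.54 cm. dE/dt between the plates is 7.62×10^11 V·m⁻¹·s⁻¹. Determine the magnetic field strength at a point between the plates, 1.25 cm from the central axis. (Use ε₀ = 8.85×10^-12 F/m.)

5.30×10^-8 T

Total displacement current: I_d = ε₀(πR²)(dE/dt) = (8.85×10^-12)(6.475×10^-3)(7.62×10^11) = 0.04367 A.
∮B·dl = μ₀ I_d,enc with I_d,enc = I_d r²/R² = 3.310×10^-3 A; so B = μ₀ I_d,enc/(2πr) = 5.30×10^-8 T.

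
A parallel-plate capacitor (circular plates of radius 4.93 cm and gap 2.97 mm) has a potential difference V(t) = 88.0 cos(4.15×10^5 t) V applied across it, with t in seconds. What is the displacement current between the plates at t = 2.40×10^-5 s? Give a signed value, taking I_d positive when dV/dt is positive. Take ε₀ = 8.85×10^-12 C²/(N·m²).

4.24×10^-4 A

C = ε₀A/d = (8.85×10^-12)(7.636×10^-3)/(2.97×10^-3) = 2.275×10^-11 F. dV/dt = V₀ω·−sin(ωt); at ωt = 9.96 rad this factor is 0.5100.
I_d = C dV/dt = (2.275×10^-11)(88.0)(4.15×10^5)(0.5100) = 4.24×10^-4 A.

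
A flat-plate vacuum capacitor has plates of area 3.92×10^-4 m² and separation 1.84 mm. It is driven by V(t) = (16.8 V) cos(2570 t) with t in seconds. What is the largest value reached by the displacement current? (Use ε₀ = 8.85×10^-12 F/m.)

8.14×10^-8 A

(dE/dt)_max = V₀ω/d = 2.347×10^7 V/(m·s); ω = 2570 rad/s.
I_d,max = ε₀ A (dE/dt)_max = (8.85×10^-12)(3.92×10^-4)(2.347×10^7) = 8.14×10^-8 A.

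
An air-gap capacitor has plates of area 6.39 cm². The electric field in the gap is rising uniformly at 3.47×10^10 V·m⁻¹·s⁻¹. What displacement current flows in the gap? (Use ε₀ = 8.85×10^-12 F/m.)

The displacement current is ε₀ times dΦ_E/dt = ε₀ A dE/dt = (8.85×10^-12)(6.39×10^-4)(3.47×10^10) = 1.96×10^-4 A.

1.96×10^-4 A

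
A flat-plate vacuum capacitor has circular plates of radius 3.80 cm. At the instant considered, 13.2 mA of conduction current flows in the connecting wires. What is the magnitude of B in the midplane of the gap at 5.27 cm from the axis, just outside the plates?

Between the plates the displacement current equals the wire current: I_d = 13.2 mA = 0.0132 A.
With r > R the enclosed displacement current is the full I_d; B = μ₀ I_d / (2πr) = 5.01×10^-8 T.

5.01×10^-8 T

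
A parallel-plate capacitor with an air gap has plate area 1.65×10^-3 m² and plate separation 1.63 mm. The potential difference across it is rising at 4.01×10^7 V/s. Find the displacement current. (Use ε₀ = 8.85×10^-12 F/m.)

The field between the plates is E = V/d, so dE/dt = (4.01×10^7)/(1.63×10^-3 m) = 2.460×10^10 V/(m·s).
I_d = ε₀ A (dE/dt) = (8.85×10^-12)(1.65×10^-3)(2.460×10^10) = 3.59×10^-4 A.

3.59×10^-4 A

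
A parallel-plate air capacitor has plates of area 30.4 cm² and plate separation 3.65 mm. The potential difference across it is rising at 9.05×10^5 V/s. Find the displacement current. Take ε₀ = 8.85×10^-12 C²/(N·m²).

The displacement current equals the charging current C dV/dt. With C = ε₀A/d = (8.85×10^-12)(3.04×10^-3)/(3.65×10^-3) = 7.371×10^-12 F, I_d = (7.371×10^-12)(9.05×10^5) = 6.67×10^-6 A.

6.67×10^-6 A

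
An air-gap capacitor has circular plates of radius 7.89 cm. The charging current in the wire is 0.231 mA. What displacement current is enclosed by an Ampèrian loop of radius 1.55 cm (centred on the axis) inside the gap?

8.92×10^-6 A

By continuity the displacement current in the gap matches the conduction current: I_d = 2.31×10^-4 A.
Through an area πr² the displacement current is I_d·(πr²/πR²) = I_d (r/R)² = 8.92×10^-6 A.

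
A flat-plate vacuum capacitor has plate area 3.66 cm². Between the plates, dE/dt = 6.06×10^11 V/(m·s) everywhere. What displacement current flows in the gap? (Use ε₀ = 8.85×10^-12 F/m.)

I_d = ε₀ A (dE/dt) = (8.85×10^-12)(3.66×10^-4 m²)(6.06×10^11) = 1.96×10^-3 A.

1.96×10^-3 A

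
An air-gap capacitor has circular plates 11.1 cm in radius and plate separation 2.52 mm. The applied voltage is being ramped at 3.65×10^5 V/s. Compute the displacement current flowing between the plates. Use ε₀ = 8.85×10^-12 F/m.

4.96×10^-5 A

The displacement current equals the charging current C dV/dt. With C = ε₀A/d = (8.85×10^-12)(0.03871)/(2.52×10^-3) = 1.359×10^-10 F, I_d = (1.359×10^-10)(3.65×10^5) = 4.96×10^-5 A.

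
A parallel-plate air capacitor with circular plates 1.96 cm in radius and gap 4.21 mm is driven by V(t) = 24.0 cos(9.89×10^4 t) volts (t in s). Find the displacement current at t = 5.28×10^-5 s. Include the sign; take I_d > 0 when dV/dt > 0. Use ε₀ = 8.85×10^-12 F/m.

5.26×10^-6 A

C = ε₀A/d = (8.85×10^-12)(1.207×10^-3)/(4.21×10^-3) = 2.537×10^-12 F. dV/dt = V₀ω·−sin(ωt); at ωt = 5.22192 rad this factor is 0.8730.
I_d = C dV/dt = (2.537×10^-12)(24.0)(9.89×10^4)(0.8730) = 5.26×10^-6 A.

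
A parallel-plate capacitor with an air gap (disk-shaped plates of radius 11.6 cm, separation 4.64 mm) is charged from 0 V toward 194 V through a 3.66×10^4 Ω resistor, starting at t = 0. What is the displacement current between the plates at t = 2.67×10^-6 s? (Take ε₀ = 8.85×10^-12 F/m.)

C = ε₀A/d = (8.85×10^-12)(0.04227)/(4.64×10^-3) = 8.062×10^-11 F, so τ = RC = 2.951×10^-6 s.
The conduction current is I(t) = (V₀/R) e^(−t/τ), and the displacement current between the plates equals it.
t/τ = 0.9048; I_d = (194/3.66×10^4) · e^(−0.9048) = (5.301×10^-3)(0.4046) = 2.14×10^-3 A.

2.14×10^-3 A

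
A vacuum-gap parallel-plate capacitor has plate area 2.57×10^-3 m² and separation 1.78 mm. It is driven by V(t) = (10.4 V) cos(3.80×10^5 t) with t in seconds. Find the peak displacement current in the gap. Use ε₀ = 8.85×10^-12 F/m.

(dE/dt)_max = V₀ω/d = 2.220×10^9 V/(m·s); ω = 3.80×10^5 rad/s.
I_d,max = ε₀ A (dE/dt)_max = (8.85×10^-12)(2.57×10^-3)(2.220×10^9) = 5.05×10^-5 A.

5.05×10^-5 A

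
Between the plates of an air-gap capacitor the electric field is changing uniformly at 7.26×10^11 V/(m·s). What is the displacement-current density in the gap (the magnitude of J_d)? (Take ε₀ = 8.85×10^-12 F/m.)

6.43 A/m²

The displacement-current density is ε₀ ∂E/∂t = (8.85×10^-12)(7.26×10^11) = 6.43 A/m².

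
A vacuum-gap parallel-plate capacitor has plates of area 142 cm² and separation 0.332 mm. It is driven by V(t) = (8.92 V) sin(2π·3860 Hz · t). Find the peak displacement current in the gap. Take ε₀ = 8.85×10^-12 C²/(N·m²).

(dE/dt)_max = V₀ω/d = 6.515×10^8 V/(m·s); ω = 2πf = 2.425×10^4 rad/s.
I_d,max = ε₀ A (dE/dt)_max = (8.85×10^-12)(0.0142)(6.515×10^8) = 8.19×10^-5 A.

8.19×10^-5 A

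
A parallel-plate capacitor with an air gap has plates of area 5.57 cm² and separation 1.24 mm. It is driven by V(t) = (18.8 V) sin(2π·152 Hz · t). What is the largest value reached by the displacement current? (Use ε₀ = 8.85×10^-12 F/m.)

7.14×10^-8 A

(dE/dt)_max = V₀ω/d = 1.448×10^7 V/(m·s); ω = 2πf = 955.0 rad/s.
I_d,max = ε₀ A (dE/dt)_max = (8.85×10^-12)(5.57×10^-4)(1.448×10^7) = 7.14×10^-8 A.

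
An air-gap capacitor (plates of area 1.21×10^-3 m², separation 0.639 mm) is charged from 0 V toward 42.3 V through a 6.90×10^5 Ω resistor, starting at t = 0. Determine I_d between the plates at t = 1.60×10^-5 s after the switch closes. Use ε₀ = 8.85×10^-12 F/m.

1.54×10^-5 A

With C = ε₀A/d = (8.85×10^-12)(1.21×10^-3)/(6.39×10^-4) = 1.676×10^-11 F, the time constant is τ = RC = 1.156×10^-5 s, so t/τ = 1.384 and e^(−t/τ) = 0.2506.
I_d = I_cond = (V₀/R) e^(−t/τ) = (6.130×10^-5)(0.2506) = 1.54×10^-5 A.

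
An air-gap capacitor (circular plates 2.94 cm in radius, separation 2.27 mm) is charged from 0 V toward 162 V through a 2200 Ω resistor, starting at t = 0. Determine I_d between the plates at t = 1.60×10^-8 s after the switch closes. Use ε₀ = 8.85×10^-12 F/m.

0.0370 A

With C = ε₀A/d = (8.85×10^-12)(2.715×10^-3)/(2.27×10^-3) = 1.058×10^-11 F, the time constant is τ = RC = 2.328×10^-8 s, so t/τ = 0.6873 and e^(−t/τ) = 0.5029.
I_d = I_cond = (V₀/R) e^(−t/τ) = (0.07364)(0.5029) = 0.0370 A.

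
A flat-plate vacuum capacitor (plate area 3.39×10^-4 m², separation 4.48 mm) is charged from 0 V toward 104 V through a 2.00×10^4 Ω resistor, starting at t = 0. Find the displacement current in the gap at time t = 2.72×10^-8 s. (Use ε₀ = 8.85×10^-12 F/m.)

With C = ε₀A/d = (8.85×10^-12)(3.39×10^-4)/(4.48×10^-3) = 6.697×10^-13 F, the time constant is τ = RC = 1.339×10^-8 s, so t/τ = 2.031 and e^(−t/τ) = 0.1312.
I_d = I_cond = (V₀/R) e^(−t/τ) = (5.200×10^-3)(0.1312) = 6.82×10^-4 A.

6.82×10^-4 A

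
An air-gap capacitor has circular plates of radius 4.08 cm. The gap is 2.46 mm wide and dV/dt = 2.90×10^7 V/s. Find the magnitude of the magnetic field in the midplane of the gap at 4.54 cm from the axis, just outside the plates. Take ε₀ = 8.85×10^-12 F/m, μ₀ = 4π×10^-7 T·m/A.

dE/dt = (dV/dt)/d = 1.179×10^10 V/(m·s); I_d = ε₀(πR²)(dE/dt) = (8.85×10^-12)(5.230×10^-3)(1.179×10^10) = 5.457×10^-4 A.
With r > R the enclosed displacement current is the full I_d; B = μ₀ I_d / (2πr) = 2.40×10^-9 T.

2.40×10^-9 T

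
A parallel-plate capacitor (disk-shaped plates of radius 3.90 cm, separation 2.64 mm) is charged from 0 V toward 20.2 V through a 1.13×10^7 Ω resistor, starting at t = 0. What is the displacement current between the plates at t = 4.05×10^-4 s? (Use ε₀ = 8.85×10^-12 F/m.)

C = ε₀A/d = (8.85×10^-12)(4.778×10^-3)/(2.64×10^-3) = 1.602×10^-11 F and τ = RC = 1.810×10^-4 s. I_d in the gap equals the RC charging current.
I_d(t) = (V₀/R) e^(−t/τ) = 1.788×10^-6 · e^(−2.238) = 1.91×10^-7 A.

1.91×10^-7 A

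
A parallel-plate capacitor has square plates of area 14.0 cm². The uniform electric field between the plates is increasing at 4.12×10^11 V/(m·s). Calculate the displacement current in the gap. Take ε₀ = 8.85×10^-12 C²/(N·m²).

I_d = ε₀ A (dE/dt) = (8.85×10^-12)(1.40×10^-3 m²)(4.12×10^11) = 5.10×10^-3 A.

5.10×10^-3 A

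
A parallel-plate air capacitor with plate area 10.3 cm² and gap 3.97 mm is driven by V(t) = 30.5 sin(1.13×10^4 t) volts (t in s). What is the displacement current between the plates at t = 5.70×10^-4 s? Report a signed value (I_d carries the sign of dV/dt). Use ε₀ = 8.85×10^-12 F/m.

7.82×10^-7 A

dV/dt = (30.5)(1.13×10^4)·cos(6.441) = 3.404×10^5 V/s.
I_d = C dV/dt with C = ε₀A/d = (8.85×10^-12)(1.03×10^-3)/(3.97×10^-3) = 2.296×10^-12 F, so I_d = (2.296×10^-12)(3.404×10^5) = 7.82×10^-7 A.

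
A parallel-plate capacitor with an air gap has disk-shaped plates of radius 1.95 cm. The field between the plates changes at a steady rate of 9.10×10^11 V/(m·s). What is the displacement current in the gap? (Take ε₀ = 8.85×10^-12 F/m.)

9.62×10^-3 A

I_d = ε₀ A (dE/dt) = (8.85×10^-12)(1.195×10^-3 m²)(9.10×10^11) = 9.62×10^-3 A.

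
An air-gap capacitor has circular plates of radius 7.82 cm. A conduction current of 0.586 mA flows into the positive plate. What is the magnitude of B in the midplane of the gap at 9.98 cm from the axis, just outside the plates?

No conduction current crosses the gap, so I_d there equals the 5.86×10^-4 A in the leads.
With r > R the enclosed displacement current is the full I_d; B = μ₀ I_d / (2πr) = 1.17×10^-9 T.

1.17×10^-9 T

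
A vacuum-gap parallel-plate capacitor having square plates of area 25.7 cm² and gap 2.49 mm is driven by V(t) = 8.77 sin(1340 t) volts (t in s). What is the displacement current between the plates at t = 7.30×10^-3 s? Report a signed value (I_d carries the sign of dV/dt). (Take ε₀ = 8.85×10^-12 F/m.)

-1.01×10^-7 A

dE/dt = (V₀ω/d)·cos(ωt) with ωt = 9.782 rad: (8.77)(1340)(-0.9369)/(2.49×10^-3) = -4.422×10^6 V/(m·s).
I_d = ε₀ A dE/dt = (8.85×10^-12)(2.57×10^-3)(-4.422×10^6) = -1.01×10^-7 A.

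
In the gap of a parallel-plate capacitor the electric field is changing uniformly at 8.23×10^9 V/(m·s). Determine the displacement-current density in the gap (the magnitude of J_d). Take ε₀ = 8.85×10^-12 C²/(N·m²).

J_d = ε₀ ∂E/∂t, so J_d = 0.0728 A/m².

0.0728 A/m²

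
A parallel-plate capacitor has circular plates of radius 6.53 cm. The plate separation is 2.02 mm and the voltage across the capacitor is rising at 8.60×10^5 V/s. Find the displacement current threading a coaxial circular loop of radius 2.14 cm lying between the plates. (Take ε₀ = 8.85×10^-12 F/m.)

5.42×10^-6 A

dE/dt = (dV/dt)/d = 4.257×10^8 V/(m·s); I_d = ε₀(πR²)(dE/dt) = (8.85×10^-12)(0.01340)(4.257×10^8) = 5.048×10^-5 A.
The field is uniform, so I_d,enc = I_d (r/R)² = (5.048×10^-5)(2.14/6.53)² = 5.42×10^-6 A.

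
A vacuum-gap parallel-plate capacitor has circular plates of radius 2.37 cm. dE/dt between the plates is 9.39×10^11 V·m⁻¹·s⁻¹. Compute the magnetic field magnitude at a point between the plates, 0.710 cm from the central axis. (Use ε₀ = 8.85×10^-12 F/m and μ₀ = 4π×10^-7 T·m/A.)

Through the whole plate area (πR² = 1.765×10^-3 m²), I_d = ε₀ πR² dE/dt = 0.01467 A.
∮B·dl = μ₀ I_d,enc with I_d,enc = I_d r²/R² = 1.317×10^-3 A; so B = μ₀ I_d,enc/(2πr) = 3.71×10^-8 T.

3.71×10^-8 T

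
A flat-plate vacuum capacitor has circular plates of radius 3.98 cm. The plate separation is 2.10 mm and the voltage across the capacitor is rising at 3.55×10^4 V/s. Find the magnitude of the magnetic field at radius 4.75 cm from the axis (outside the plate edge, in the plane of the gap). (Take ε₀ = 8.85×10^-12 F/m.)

With E = V/d, dE/dt = 1.690×10^7 V/(m·s) and πR² = 4.976×10^-3 m², giving I_d = ε₀ πR² dE/dt = 7.442×10^-7 A.
For r ≥ R the full I_d is enclosed: B = μ₀ I_d/(2πr) = (4π×10^-7)(7.442×10^-7)/(2π·0.0475) = 3.13×10^-12 T.

3.13×10^-12 T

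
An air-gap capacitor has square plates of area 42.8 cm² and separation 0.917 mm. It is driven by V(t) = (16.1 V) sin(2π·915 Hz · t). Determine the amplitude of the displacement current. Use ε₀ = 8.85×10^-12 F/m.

The displacement current equals the conduction current C dV/dt, which peaks at C V₀ ω.
With C = ε₀A/d = (8.85×10^-12)(4.28×10^-3)/(9.17×10^-4) = 4.131×10^-11 F and ω = 2πf = 5749 rad/s, I_d,max = (4.131×10^-11)(16.1)(5749) = 3.82×10^-6 A.

3.82×10^-6 A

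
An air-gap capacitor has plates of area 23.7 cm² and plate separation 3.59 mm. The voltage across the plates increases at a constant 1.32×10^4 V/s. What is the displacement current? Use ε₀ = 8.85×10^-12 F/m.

C = ε₀A/d = (8.85×10^-12)(2.37×10^-3)/(3.59×10^-3) = 5.842×10^-12 F.
I_d = C dV/dt = (5.842×10^-12)(1.32×10^4) = 7.71×10^-8 A.

7.71×10^-8 A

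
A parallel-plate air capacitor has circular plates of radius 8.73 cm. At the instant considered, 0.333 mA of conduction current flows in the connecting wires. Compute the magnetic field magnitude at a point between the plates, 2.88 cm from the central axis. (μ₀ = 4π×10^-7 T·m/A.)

2.52×10^-10 T

No conduction current crosses the gap, so I_d there equals the 3.33×10^-4 A in the leads.
∮B·dl = μ₀ I_d,enc with I_d,enc = I_d r²/R² = 3.624×10^-5 A; so B = μ₀ I_d,enc/(2πr) = 2.52×10^-10 T.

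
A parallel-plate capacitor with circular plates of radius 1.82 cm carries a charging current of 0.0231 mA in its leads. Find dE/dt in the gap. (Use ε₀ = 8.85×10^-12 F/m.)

The displacement current between the plates equals the conduction current, I_d = 0.0231 mA.
Then dE/dt = I_d/(ε₀A) = 2.51×10^9 V/(m·s).

2.51×10^9 V/(m·s)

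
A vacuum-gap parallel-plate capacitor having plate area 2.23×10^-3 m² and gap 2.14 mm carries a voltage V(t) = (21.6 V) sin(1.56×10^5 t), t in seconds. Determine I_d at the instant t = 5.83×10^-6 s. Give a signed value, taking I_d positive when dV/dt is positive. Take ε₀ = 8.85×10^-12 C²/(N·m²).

1.91×10^-5 A

dV/dt = (21.6)(1.56×10^5)·cos(0.90948) = 2.069×10^6 V/s.
I_d = C dV/dt with C = ε₀A/d = (8.85×10^-12)(2.23×10^-3)/(2.14×10^-3) = 9.222×10^-12 F, so I_d = (9.222×10^-12)(2.069×10^6) = 1.91×10^-5 A.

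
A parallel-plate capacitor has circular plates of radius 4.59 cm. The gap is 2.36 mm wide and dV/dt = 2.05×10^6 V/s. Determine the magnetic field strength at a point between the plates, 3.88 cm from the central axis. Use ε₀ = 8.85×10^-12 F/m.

I_d = C dV/dt with C = ε₀πR²/d = 2.482×10^-11 F, so I_d = (2.482×10^-11)(2.05×10^6) = 5.088×10^-5 A.
For r < R the Ampère–Maxwell law gives B(2πr) = μ₀ I_d (r²/R²), so B = μ₀ I_d r/(2πR²) = (4π×10^-7)(5.088×10^-5)(0.0388)/(2π·0.0459²) = 1.87×10^-10 T.

1.87×10^-10 T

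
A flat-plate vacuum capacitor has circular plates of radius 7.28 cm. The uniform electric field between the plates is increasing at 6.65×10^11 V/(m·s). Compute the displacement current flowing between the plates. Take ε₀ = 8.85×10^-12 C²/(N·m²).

0.0980 A

With a uniform field, Φ_E = EA, so I_d = ε₀ A dE/dt = 0.0980 A.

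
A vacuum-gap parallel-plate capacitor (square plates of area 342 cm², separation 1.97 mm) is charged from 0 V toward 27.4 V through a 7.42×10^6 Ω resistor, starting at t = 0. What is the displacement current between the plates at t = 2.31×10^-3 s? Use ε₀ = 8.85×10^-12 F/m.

4.87×10^-7 A

C = ε₀A/d = (8.85×10^-12)(0.0342)/(1.97×10^-3) = 1.536×10^-10 F and τ = RC = 1.140×10^-3 s. I_d in the gap equals the RC charging current.
I_d(t) = (V₀/R) e^(−t/τ) = 3.693×10^-6 · e^(−2.026) = 4.87×10^-7 A.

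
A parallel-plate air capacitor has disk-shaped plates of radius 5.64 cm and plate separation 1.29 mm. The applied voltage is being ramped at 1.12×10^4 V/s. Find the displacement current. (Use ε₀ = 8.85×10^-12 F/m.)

7.68×10^-7 A

The field between the plates is E = V/d, so dE/dt = (1.12×10^4)/(1.29×10^-3 m) = 8.682×10^6 V/(m·s).
I_d = ε₀ A (dE/dt) = (8.85×10^-12)(9.993×10^-3)(8.682×10^6) = 7.68×10^-7 A.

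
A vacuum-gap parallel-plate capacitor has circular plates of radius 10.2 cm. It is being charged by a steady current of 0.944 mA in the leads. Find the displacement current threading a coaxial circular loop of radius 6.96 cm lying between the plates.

Between the plates the displacement current equals the wire current: I_d = 0.944 mA = 9.44×10^-4 A.
Since J_d is uniform, the enclosed fraction is (r/R)² = 0.4656, giving I_d,enc = 4.40×10^-4 A.

4.40×10^-4 A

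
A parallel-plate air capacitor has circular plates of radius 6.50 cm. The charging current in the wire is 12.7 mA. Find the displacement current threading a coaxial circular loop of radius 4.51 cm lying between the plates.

6.11×10^-3 A

No conduction current crosses the gap, so I_d there equals the 0.0127 A in the leads.
The field is uniform, so I_d,enc = I_d (r/R)² = (0.0127)(4.51/6.50)² = 6.11×10^-3 A.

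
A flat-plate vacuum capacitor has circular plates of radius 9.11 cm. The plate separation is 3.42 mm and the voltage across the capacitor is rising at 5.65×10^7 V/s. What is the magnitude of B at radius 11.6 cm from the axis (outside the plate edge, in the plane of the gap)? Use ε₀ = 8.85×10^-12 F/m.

6.57×10^-9 T

I_d = C dV/dt with C = ε₀πR²/d = 6.746×10^-11 F, so I_d = (6.746×10^-11)(5.65×10^7) = 3.811×10^-3 A.
Outside the plates the loop encloses all of I_d, so B·2πr = μ₀ I_d and B = 6.57×10^-9 T.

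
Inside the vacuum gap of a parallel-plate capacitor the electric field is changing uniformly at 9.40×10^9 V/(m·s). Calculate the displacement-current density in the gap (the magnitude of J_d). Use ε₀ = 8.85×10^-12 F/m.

J_d = ε₀ ∂E/∂t, so J_d = 0.0832 A/m².

0.0832 A/m²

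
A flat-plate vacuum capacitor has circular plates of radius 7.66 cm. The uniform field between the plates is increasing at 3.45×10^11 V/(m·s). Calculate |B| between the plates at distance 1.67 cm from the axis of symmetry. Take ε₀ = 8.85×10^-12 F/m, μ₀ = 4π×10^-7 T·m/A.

Total displacement current: I_d = ε₀(πR²)(dE/dt) = (8.85×10^-12)(0.01843)(3.45×10^11) = 0.05627 A.
∮B·dl = μ₀ I_d,enc with I_d,enc = I_d r²/R² = 2.675×10^-3 A; so B = μ₀ I_d,enc/(2πr) = 3.20×10^-8 T.

3.20×10^-8 T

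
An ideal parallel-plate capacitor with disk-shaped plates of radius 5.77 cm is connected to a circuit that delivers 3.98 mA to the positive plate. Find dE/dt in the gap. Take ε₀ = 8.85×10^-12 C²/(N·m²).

4.30×10^10 V/(m·s)

The displacement current between the plates equals the conduction current, I_d = 3.98 mA.
Inverting I_d = ε₀ A dE/dt gives dE/dt = 3.98×10^-3 / (8.85×10^-12 · 0.01046) = 4.30×10^10 V/(m·s).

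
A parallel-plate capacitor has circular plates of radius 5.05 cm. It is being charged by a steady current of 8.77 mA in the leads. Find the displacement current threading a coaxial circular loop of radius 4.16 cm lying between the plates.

By continuity the displacement current in the gap matches the conduction current: I_d = 8.77×10^-3 A.
Since J_d is uniform, the enclosed fraction is (r/R)² = 0.6786, giving I_d,enc = 5.95×10^-3 A.

5.95×10^-3 A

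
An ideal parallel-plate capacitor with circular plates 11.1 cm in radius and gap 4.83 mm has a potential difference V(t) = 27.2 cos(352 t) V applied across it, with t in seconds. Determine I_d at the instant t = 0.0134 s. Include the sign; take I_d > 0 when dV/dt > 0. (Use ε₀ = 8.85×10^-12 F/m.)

dE/dt = (V₀ω/d)·−sin(ωt) with ωt = 4.7168 rad: (27.2)(352)(1.000)/(4.83×10^-3) = 1.982×10^6 V/(m·s).
I_d = ε₀ A dE/dt = (8.85×10^-12)(0.03871)(1.982×10^6) = 6.79×10^-7 A.

6.79×10^-7 A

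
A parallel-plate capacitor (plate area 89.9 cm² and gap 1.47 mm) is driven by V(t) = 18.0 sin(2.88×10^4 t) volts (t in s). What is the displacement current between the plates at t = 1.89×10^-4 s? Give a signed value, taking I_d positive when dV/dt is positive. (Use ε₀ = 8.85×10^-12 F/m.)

1.87×10^-5 A

dE/dt = (V₀ω/d)·cos(ωt) with ωt = 5.4432 rad: (18.0)(2.88×10^4)(0.6675)/(1.47×10^-3) = 2.354×10^8 V/(m·s).
I_d = ε₀ A dE/dt = (8.85×10^-12)(8.99×10^-3)(2.354×10^8) = 1.87×10^-5 A.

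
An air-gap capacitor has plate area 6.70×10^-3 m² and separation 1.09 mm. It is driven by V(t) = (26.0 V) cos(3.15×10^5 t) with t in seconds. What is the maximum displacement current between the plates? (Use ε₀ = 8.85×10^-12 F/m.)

The displacement current equals the conduction current C dV/dt, which peaks at C V₀ ω.
With C = ε₀A/d = (8.85×10^-12)(6.70×10^-3)/(1.09×10^-3) = 5.440×10^-11 F and ω = 3.15×10^5 rad/s, I_d,max = (5.440×10^-11)(26.0)(3.15×10^5) = 4.46×10^-4 A.

4.46×10^-4 A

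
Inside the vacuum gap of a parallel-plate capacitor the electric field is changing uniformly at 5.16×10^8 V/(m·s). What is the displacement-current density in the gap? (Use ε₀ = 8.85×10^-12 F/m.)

The displacement-current density is ε₀ ∂E/∂t = (8.85×10^-12)(5.16×10^8) = 4.57×10^-3 A/m².

4.57×10^-3 A/m²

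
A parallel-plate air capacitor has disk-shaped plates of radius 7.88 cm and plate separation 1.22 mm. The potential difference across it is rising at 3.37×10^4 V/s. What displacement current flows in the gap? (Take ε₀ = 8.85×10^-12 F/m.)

The field between the plates is E = V/d, so dE/dt = (3.37×10^4)/(1.22×10^-3 m) = 2.762×10^7 V/(m·s).
I_d = ε₀ A (dE/dt) = (8.85×10^-12)(0.01951)(2.762×10^7) = 4.77×10^-6 A.

4.77×10^-6 A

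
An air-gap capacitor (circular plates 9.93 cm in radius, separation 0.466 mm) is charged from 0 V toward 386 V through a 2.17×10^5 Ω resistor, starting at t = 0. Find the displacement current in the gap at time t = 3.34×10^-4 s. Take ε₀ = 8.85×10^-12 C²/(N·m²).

1.30×10^-4 A

C = ε₀A/d = (8.85×10^-12)(0.03098)/(4.66×10^-4) = 5.884×10^-10 F and τ = RC = 1.277×10^-4 s. I_d in the gap equals the RC charging current.
I_d(t) = (V₀/R) e^(−t/τ) = 1.779×10^-3 · e^(−2.616) = 1.30×10^-4 A.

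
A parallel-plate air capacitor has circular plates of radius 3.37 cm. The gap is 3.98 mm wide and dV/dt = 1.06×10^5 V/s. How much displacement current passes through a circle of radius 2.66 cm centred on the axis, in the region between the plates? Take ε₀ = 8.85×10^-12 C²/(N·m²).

With E = V/d, dE/dt = 2.663×10^7 V/(m·s) and πR² = 3.568×10^-3 m², giving I_d = ε₀ πR² dE/dt = 8.409×10^-7 A.
Through an area πr² the displacement current is I_d·(πr²/πR²) = I_d (r/R)² = 5.24×10^-7 A.

5.24×10^-7 A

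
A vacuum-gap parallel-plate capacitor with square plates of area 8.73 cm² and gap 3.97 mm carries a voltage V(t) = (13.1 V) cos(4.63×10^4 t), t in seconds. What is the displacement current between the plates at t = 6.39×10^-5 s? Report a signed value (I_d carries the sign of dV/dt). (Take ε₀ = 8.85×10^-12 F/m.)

C = ε₀A/d = (8.85×10^-12)(8.73×10^-4)/(3.97×10^-3) = 1.946×10^-12 F. dV/dt = V₀ω·−sin(ωt); at ωt = 2.95857 rad this factor is -0.1820.
I_d = C dV/dt = (1.946×10^-12)(13.1)(4.63×10^4)(-0.1820) = -2.15×10^-7 A.

-2.15×10^-7 A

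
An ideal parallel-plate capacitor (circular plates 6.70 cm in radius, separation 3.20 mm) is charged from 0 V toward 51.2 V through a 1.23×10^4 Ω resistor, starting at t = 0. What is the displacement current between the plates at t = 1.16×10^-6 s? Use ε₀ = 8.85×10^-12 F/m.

3.71×10^-4 A

With C = ε₀A/d = (8.85×10^-12)(0.01410)/(3.20×10^-3) = 3.900×10^-11 F, the time constant is τ = RC = 4.797×10^-7 s, so t/τ = 2.418 and e^(−t/τ) = 0.08910.
I_d = I_cond = (V₀/R) e^(−t/τ) = (4.163×10^-3)(0.08910) = 3.71×10^-4 A.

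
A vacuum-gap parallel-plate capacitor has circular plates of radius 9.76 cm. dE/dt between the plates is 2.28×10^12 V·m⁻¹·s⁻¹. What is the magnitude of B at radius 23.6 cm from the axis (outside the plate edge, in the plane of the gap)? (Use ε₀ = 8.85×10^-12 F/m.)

Total displacement current: I_d = ε₀(πR²)(dE/dt) = (8.85×10^-12)(0.02993)(2.28×10^12) = 0.6039 A.
With r > R the enclosed displacement current is the full I_d; B = μ₀ I_d / (2πr) = 5.12×10^-7 T.

5.12×10^-7 T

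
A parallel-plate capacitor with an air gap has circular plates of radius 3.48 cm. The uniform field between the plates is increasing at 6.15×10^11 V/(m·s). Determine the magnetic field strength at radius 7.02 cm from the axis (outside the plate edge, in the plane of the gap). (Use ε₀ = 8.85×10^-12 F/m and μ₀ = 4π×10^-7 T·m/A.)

I_d = ε₀ dΦ_E/dt = ε₀ πR² (dE/dt) = (8.85×10^-12)(3.805×10^-3)(6.15×10^11) = 0.02071 A through the full plate area.
For r ≥ R the full I_d is enclosed: B = μ₀ I_d/(2πr) = (4π×10^-7)(0.02071)/(2π·0.0702) = 5.90×10^-8 T.

5.90×10^-8 T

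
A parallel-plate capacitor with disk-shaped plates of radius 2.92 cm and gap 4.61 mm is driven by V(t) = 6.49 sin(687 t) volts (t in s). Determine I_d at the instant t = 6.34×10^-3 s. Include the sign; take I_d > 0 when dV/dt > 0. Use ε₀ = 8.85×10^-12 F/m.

-8.01×10^-9 A

dE/dt = (V₀ω/d)·cos(ωt) with ωt = 4.35558 rad: (6.49)(687)(-0.3493)/(4.61×10^-3) = -3.378×10^5 V/(m·s).
I_d = ε₀ A dE/dt = (8.85×10^-12)(2.679×10^-3)(-3.378×10^5) = -8.01×10^-9 A.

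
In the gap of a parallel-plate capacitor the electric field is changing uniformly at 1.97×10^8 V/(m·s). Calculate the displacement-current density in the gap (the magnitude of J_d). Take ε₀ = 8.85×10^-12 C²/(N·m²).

The displacement-current density is ε₀ ∂E/∂t = (8.85×10^-12)(1.97×10^8) = 1.74×10^-3 A/m².

1.74×10^-3 A/m²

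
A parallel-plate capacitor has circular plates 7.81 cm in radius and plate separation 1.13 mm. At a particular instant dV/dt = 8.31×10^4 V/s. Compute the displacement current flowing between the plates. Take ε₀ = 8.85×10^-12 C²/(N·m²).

1.25×10^-5 A

The displacement current equals the charging current C dV/dt. With C = ε₀A/d = (8.85×10^-12)(0.01916)/(1.13×10^-3) = 1.501×10^-10 F, I_d = (1.501×10^-10)(8.31×10^4) = 1.25×10^-5 A.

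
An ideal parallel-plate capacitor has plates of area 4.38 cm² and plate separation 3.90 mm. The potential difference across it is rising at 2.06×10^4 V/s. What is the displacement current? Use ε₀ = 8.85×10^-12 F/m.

2.05×10^-8 A

C = ε₀A/d = (8.85×10^-12)(4.38×10^-4)/(3.90×10^-3) = 9.939×10^-13 F.
I_d = C dV/dt = (9.939×10^-13)(2.06×10^4) = 2.05×10^-8 A.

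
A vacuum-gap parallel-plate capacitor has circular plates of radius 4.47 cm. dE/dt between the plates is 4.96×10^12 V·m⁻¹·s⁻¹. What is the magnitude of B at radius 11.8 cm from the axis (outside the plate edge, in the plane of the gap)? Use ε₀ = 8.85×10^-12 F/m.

Total displacement current: I_d = ε₀(πR²)(dE/dt) = (8.85×10^-12)(6.277×10^-3)(4.96×10^12) = 0.2755 A.
With r > R the enclosed displacement current is the full I_d; B = μ₀ I_d / (2πr) = 4.67×10^-7 T.

4.67×10^-7 T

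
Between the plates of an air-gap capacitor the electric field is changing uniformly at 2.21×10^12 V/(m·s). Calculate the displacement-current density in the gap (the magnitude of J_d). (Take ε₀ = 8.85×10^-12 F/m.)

J_d = ε₀ dE/dt = (8.85×10^-12)(2.21×10^12) = 19.6 A/m².

19.6 A/m²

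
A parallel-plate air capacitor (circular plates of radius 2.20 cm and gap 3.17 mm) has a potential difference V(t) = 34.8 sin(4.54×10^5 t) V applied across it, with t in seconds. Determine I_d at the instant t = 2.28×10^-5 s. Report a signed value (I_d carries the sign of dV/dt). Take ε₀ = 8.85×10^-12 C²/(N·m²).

C = ε₀A/d = (8.85×10^-12)(1.521×10^-3)/(3.17×10^-3) = 4.246×10^-12 F. dV/dt = V₀ω·cos(ωt); at ωt = 10.3512 rad this factor is -0.6007.
I_d = C dV/dt = (4.246×10^-12)(34.8)(4.54×10^5)(-0.6007) = -4.03×10^-5 A.

-4.03×10^-5 A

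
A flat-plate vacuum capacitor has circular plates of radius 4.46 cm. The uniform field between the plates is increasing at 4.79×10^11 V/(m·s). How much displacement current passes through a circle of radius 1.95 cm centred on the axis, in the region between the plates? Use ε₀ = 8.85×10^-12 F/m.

5.06×10^-3 A

Total displacement current: I_d = ε₀(πR²)(dE/dt) = (8.85×10^-12)(6.249×10^-3)(4.79×10^11) = 0.02649 A.
Since J_d is uniform, the enclosed fraction is (r/R)² = 0.1912, giving I_d,enc = 5.06×10^-3 A.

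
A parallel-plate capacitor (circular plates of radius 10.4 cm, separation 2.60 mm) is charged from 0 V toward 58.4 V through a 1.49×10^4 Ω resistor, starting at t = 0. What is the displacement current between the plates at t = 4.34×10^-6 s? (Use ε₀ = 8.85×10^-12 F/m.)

C = ε₀A/d = (8.85×10^-12)(0.03398)/(2.60×10^-3) = 1.157×10^-10 F, so τ = RC = 1.724×10^-6 s.
The conduction current is I(t) = (V₀/R) e^(−t/τ), and the displacement current between the plates equals it.
t/τ = 2.517; I_d = (58.4/1.49×10^4) · e^(−2.517) = (3.919×10^-3)(0.08070) = 3.16×10^-4 A.

3.16×10^-4 A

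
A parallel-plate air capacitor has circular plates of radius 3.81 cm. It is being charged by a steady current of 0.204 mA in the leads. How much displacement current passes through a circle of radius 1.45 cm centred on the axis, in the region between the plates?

2.95×10^-5 A

By continuity the displacement current in the gap matches the conduction current: I_d = 2.04×10^-4 A.
Through an area πr² the displacement current is I_d·(πr²/πR²) = I_d (r/R)² = 2.95×10^-5 A.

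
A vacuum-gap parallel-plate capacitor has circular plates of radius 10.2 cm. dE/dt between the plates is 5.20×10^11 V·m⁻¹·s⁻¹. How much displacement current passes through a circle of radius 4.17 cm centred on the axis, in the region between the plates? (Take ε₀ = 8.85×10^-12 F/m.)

Through the whole plate area (πR² = 0.03269 m²), I_d = ε₀ πR² dE/dt = 0.1504 A.
Through an area πr² the displacement current is I_d·(πr²/πR²) = I_d (r/R)² = 0.0251 A.

0.0251 A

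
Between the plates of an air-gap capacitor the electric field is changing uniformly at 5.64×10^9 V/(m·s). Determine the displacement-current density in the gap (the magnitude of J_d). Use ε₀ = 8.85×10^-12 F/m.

0.0499 A/m²

J_d = ε₀ dE/dt = (8.85×10^-12)(5.64×10^9) = 0.0499 A/m².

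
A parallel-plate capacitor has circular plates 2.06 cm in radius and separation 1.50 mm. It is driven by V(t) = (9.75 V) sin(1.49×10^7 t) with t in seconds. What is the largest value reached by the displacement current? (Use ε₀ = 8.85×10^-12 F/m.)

1.14×10^-3 A

C = ε₀A/d = (8.85×10^-12)(1.333×10^-3)/(1.50×10^-3) = 7.865×10^-12 F; ω = 1.49×10^7 rad/s.
I_d = C dV/dt, so |I_d|_max = C V₀ ω = (7.865×10^-12)(9.75)(1.49×10^7) = 1.14×10^-3 A.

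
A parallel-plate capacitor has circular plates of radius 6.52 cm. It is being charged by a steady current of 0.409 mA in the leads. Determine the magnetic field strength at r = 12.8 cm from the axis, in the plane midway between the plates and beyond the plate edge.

Between the plates the displacement current equals the wire current: I_d = 0.409 mA = 4.09×10^-4 A.
For r ≥ R the full I_d is enclosed: B = μ₀ I_d/(2πr) = (4π×10^-7)(4.09×10^-4)/(2π·0.128) = 6.39×10^-10 T.

6.39×10^-10 T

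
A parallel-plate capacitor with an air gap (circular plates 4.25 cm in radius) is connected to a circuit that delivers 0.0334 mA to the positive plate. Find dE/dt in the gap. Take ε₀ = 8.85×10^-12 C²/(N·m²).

6.65×10^8 V/(m·s)

Charge continuity gives I_d = I = 3.34×10^-5 A between the plates.
Then dE/dt = I_d/(ε₀A) = 6.65×10^8 V/(m·s).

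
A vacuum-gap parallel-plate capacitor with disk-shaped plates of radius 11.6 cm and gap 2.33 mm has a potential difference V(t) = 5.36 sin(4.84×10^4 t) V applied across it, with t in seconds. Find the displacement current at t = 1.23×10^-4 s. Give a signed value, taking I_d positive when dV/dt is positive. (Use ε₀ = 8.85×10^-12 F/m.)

C = ε₀A/d = (8.85×10^-12)(0.04227)/(2.33×10^-3) = 1.606×10^-10 F. dV/dt = V₀ω·cos(ωt); at ωt = 5.9532 rad this factor is 0.9460.
I_d = C dV/dt = (1.606×10^-10)(5.36)(4.84×10^4)(0.9460) = 3.94×10^-5 A.

3.94×10^-5 A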